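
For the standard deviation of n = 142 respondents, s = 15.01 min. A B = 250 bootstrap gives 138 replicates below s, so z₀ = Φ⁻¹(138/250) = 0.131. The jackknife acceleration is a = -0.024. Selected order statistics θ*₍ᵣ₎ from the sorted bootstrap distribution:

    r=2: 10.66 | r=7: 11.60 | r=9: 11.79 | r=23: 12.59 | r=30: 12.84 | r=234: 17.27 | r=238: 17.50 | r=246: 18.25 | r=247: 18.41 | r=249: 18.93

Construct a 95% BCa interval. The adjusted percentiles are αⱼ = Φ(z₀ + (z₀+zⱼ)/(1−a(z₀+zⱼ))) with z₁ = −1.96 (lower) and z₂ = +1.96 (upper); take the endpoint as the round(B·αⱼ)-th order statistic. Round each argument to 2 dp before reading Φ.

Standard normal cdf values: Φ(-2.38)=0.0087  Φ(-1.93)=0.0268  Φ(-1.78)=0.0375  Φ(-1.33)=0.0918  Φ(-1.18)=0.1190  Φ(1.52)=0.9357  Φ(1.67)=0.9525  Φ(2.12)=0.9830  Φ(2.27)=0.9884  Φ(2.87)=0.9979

Lower: z₀ + z₁ = 0.131 + (-1.960) = -1.829; 1 − a(z₀+z₁) = 1 − (-0.024)(-1.829) = 0.9561; argument = 0.131 + (-1.829)/0.9561 = -1.7820 → -1.78.
α₁ = Φ(-1.78) = 0.0375; rank = round(250 × 0.0375) = 9; θ*₍9₎ = 11.79.
Upper: z₀ + z₂ = 2.091; 1 − a(z₀+z₂) = 1.0502; argument = 2.1221 → 2.12; α₂ = 0.9830; rank = 246; θ*₍246₎ = 18.25.

(11.79, 18.25)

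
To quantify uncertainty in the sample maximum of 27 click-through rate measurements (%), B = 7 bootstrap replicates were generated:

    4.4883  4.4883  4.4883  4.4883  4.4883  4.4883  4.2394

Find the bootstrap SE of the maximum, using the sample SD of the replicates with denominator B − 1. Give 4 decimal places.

SE* = 0.0941

Bootstrap SE is the standard deviation of the 7 replicate maximums.
Mean of replicates: (4.4883 + 4.4883 + 4.4883 + 4.4883 + 4.4883 + 4.4883 + 4.2394) / 7 = 31.16920 / 7 = 4.45274
Sum of squared deviations: (+0.03556)² + (+0.03556)² + (+0.03556)² + (+0.03556)² + (+0.03556)² + (+0.03556)² + (−0.21334)² = 0.05310
Variance = 0.05310 / 6 = 0.00885
SE* = √0.00885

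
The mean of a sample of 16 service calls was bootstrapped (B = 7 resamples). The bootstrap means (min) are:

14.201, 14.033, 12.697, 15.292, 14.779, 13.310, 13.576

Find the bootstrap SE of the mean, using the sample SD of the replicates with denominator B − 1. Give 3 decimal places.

Bootstrap SE is the standard deviation of the 7 replicate means.
Mean of replicates: (14.201 + 14.033 + 12.697 + 15.292 + 14.779 + 13.310 + 13.576) / 7 = 97.8880 / 7 = 13.9840
Sum of squared deviations: (+0.2170)² + (+0.0490)² + (−1.2870)² + (+1.3080)² + (+0.7950)² + (−0.6740)² + (−0.4080)² = 4.6695
Variance = 4.6695 / 6 = 0.7782
SE* = √0.7782

SE* = 0.882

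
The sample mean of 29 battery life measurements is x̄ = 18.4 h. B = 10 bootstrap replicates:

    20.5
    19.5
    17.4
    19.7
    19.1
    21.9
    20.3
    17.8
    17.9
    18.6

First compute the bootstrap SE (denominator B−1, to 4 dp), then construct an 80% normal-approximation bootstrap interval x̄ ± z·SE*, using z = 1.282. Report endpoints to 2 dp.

(16.60, 20.20)

Mean of replicates = 19.2700; sum of squared deviations = 17.7410; SE* = √(17.7410/9) = 1.4040
Margin = 1.282 × 1.4040 = 1.800
Interval: 18.4 ± 1.800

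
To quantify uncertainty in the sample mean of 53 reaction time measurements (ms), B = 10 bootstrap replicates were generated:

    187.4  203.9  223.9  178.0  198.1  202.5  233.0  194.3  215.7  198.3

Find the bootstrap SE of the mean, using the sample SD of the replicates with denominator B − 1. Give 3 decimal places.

SE* = 16.622

Bootstrap SE is the standard deviation of the 10 replicate means.
Mean of replicates: (187.4 + 203.9 + 223.9 + 178.0 + 198.1 + 202.5 + 233.0 + 194.3 + 215.7 + 198.3) / 10 = 2035.1000 / 10 = 203.5100
Sum of squared deviations: (−16.1100)² + (+0.3900)² + (+20.3900)² + (−25.5100)² + (−5.4100)² + (−1.0100)² + (+29.4900)² + (−9.2100)² + (+12.1900)² + (−5.2100)² = 2486.7090
Variance = 2486.7090 / 9 = 276.3010
SE* = √276.3010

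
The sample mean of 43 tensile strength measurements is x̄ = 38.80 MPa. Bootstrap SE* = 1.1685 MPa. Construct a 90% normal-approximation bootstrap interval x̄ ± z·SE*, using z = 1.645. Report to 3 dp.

Margin = 1.645 × 1.1685 = 1.9222
Interval: 38.80 ± 1.9222

(36.878, 40.722)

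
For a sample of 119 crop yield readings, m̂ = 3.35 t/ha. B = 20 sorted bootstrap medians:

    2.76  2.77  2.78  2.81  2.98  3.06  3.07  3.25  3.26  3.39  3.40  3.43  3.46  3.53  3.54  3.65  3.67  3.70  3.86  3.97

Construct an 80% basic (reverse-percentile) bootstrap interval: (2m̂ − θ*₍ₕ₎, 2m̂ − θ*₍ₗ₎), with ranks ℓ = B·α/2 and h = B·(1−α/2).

(3.00, 3.93)

Percentile endpoints at ranks 2 and 18: θ*₍2₎ = 2.77, θ*₍18₎ = 3.70.
Basic interval reflects these around m̂:
  lower = 2 × 3.35 − 3.70 = 3.00
  upper = 2 × 3.35 − 2.77 = 3.93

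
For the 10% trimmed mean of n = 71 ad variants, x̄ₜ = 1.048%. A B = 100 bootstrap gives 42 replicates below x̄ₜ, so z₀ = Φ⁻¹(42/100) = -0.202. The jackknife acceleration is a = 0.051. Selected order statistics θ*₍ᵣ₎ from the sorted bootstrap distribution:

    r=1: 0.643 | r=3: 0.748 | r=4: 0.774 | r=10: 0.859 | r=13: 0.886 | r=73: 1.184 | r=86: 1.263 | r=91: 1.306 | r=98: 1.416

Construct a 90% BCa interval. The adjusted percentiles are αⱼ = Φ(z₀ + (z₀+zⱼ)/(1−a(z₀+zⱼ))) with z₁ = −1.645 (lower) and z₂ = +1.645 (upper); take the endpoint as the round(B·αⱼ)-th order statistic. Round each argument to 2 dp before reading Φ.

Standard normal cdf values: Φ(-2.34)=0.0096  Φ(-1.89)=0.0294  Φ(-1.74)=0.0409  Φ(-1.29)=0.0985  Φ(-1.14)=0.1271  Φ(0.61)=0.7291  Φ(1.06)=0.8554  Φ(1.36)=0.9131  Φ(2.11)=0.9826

(0.748, 1.306)

Lower: z₀ + z₁ = -0.202 + (-1.645) = -1.847; 1 − a(z₀+z₁) = 1 − (0.051)(-1.847) = 1.0942; argument = -0.202 + (-1.847)/1.0942 = -1.8900 → -1.89.
α₁ = Φ(-1.89) = 0.0294; rank = round(100 × 0.0294) = 3; θ*₍3₎ = 0.748.
Upper: z₀ + z₂ = 1.443; 1 − a(z₀+z₂) = 0.9264; argument = 1.3556 → 1.36; α₂ = 0.9131; rank = 91; θ*₍91₎ = 1.306.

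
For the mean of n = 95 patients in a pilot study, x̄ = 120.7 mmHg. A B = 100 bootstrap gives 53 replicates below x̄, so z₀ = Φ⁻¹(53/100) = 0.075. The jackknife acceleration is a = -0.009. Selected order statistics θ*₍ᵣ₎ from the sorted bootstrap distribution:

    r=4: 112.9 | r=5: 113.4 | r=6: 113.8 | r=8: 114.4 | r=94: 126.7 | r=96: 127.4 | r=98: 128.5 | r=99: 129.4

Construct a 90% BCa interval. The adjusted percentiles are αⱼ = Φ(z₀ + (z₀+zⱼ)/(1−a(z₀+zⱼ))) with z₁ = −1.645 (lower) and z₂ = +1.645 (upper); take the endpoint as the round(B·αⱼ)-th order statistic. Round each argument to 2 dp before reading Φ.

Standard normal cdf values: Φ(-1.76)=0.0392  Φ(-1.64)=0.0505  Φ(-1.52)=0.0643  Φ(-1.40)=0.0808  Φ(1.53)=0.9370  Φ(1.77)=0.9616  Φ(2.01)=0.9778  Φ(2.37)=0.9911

Lower: z₀ + z₁ = 0.075 + (-1.645) = -1.570; 1 − a(z₀+z₁) = 1 − (-0.009)(-1.570) = 0.9859; argument = 0.075 + (-1.570)/0.9859 = -1.5175 → -1.52.
α₁ = Φ(-1.52) = 0.0643; rank = round(100 × 0.0643) = 6; θ*₍6₎ = 113.8.
Upper: z₀ + z₂ = 1.720; 1 − a(z₀+z₂) = 1.0155; argument = 1.7688 → 1.77; α₂ = 0.9616; rank = 96; θ*₍96₎ = 127.4.

(113.8, 127.4)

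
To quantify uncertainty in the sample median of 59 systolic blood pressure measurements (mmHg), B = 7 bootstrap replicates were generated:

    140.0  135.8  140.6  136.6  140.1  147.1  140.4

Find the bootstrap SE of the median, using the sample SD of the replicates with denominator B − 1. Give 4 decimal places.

SE* = 3.6535

Bootstrap SE is the standard deviation of the 7 replicate medians.
Mean of replicates: (140.0 + 135.8 + 140.6 + 136.6 + 140.1 + 147.1 + 140.4) / 7 = 980.60000 / 7 = 140.08571
Sum of squared deviations: (−0.08571)² + (−4.28571)² + (+0.51429)² + (−3.48571)² + (+0.01429)² + (+7.01429)² + (+0.31429)² = 80.08857
Variance = 80.08857 / 6 = 13.34810
SE* = √13.34810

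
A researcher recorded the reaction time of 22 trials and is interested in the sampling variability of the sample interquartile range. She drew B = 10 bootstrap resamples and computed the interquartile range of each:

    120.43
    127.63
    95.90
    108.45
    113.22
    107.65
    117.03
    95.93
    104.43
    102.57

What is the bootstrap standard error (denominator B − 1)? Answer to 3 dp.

Bootstrap SE is the standard deviation of the 10 replicate interquartile ranges.
Mean of replicates: (120.43 + 127.63 + 95.90 + 108.45 + 113.22 + 107.65 + 117.03 + 95.93 + 104.43 + 102.57) / 10 = 1093.2400 / 10 = 109.3240
Sum of squared deviations: (+11.1060)² + (+18.3060)² + (−13.4240)² + (−0.8740)² + (+3.8960)² + (−1.6740)² + (+7.7060)² + (−13.3940)² + (−4.8940)² + (−6.7540)² = 965.7510
Variance = 965.7510 / 9 = 107.3057
SE* = √107.3057

SE* = 10.359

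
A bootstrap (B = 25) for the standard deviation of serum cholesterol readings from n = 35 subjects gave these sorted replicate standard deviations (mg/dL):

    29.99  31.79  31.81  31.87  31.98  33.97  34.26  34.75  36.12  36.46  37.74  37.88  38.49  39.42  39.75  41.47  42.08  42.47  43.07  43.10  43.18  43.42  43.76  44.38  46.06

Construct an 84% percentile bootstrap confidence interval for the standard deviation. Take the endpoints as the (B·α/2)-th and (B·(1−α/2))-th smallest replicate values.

α = 0.16; lower rank = 25 × 0.080 = 2; upper rank = 25 × 0.920 = 23.
The 2nd smallest replicate is 31.79; the 23rd is 43.76.

(31.79, 43.76)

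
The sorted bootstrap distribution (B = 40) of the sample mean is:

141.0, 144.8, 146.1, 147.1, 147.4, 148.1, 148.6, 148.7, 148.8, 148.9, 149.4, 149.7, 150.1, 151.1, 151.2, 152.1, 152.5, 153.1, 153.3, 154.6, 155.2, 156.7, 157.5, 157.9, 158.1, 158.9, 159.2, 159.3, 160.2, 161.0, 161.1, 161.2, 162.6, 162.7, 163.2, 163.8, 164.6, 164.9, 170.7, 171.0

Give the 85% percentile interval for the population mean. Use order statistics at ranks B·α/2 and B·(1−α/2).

(146.1, 164.6)

α = 0.15; lower rank = 40 × 0.075 = 3; upper rank = 40 × 0.925 = 37.
The 3rd smallest replicate is 146.1; the 37th is 164.6.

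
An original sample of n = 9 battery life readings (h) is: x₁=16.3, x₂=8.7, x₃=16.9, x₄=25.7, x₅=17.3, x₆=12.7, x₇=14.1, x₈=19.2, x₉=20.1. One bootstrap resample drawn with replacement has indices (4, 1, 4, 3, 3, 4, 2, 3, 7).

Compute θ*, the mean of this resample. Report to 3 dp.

Resample values: 25.7, 16.3, 25.7, 16.9, 16.9, 25.7, 8.7, 16.9, 14.1.
Mean = (25.7 + 16.3 + 25.7 + 16.9 + 16.9 + 25.7 + 8.7 + 16.9 + 14.1) / 9 = 166.90 / 9 = 18.544

θ* = 18.544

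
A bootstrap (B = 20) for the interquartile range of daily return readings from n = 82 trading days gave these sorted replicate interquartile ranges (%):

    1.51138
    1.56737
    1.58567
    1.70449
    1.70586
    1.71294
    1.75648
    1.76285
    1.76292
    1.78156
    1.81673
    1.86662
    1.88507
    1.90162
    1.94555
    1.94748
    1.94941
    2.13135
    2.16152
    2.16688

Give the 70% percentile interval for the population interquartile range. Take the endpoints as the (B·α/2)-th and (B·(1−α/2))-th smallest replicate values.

(1.58567, 1.94941)

α = 0.30; lower rank = 20 × 0.150 = 3; upper rank = 20 × 0.850 = 17.
The 3rd smallest replicate is 1.58567; the 17th is 1.94941.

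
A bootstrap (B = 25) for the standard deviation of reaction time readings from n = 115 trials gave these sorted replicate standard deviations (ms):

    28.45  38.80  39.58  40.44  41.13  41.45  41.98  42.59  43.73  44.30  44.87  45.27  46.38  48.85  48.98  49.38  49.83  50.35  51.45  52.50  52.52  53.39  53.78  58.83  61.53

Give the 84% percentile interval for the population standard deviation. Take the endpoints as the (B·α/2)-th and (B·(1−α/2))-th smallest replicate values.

(38.80, 53.78)

α = 0.16; lower rank = 25 × 0.080 = 2; upper rank = 25 × 0.920 = 23.
The 2nd smallest replicate is 38.80; the 23rd is 53.78.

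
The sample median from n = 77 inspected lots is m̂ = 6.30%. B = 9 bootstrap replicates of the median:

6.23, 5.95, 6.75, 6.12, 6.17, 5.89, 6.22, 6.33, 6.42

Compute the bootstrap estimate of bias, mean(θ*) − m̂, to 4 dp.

bias = −0.0689

mean(θ*) = (6.23 + 5.95 + 6.75 + 6.12 + 6.17 + 5.89 + 6.22 + 6.33 + 6.42) / 9 = 6.23111
bias = 6.23111 − 6.30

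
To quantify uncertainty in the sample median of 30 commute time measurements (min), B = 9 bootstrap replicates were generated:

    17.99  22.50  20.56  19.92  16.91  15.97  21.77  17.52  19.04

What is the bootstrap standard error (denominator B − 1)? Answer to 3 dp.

SE* = 2.231

Bootstrap SE is the standard deviation of the 9 replicate medians.
Mean of replicates: (17.99 + 22.50 + 20.56 + 19.92 + 16.91 + 15.97 + 21.77 + 17.52 + 19.04) / 9 = 172.1800 / 9 = 19.1311
Sum of squared deviations: (−1.1411)² + (+3.3689)² + (+1.4289)² + (+0.7889)² + (−2.2211)² + (−3.1611)² + (+2.6389)² + (−1.6111)² + (−0.0911)² = 39.8093
Variance = 39.8093 / 8 = 4.9762
SE* = √4.9762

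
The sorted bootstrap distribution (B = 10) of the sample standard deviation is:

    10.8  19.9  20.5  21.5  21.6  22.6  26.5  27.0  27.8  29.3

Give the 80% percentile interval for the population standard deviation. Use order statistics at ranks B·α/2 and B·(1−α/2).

α = 0.20; lower rank = 10 × 0.100 = 1; upper rank = 10 × 0.900 = 9.
The 1st smallest replicate is 10.8; the 9th is 27.8.

(10.8, 27.8)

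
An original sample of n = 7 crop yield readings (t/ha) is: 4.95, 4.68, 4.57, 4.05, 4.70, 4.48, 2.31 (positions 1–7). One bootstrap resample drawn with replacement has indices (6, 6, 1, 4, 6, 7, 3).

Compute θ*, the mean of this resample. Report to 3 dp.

θ* = 4.189

Resample values: 4.48, 4.48, 4.95, 4.05, 4.48, 2.31, 4.57.
Mean = (4.48 + 4.48 + 4.95 + 4.05 + 4.48 + 2.31 + 4.57) / 7 = 29.320 / 7 = 4.189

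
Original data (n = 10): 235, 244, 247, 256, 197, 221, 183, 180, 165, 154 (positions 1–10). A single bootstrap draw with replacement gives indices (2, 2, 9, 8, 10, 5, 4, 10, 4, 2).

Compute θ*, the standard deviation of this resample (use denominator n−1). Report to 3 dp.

Resample values: 244, 244, 165, 180, 154, 197, 256, 154, 256, 244.
Mean = 209.4000; sum of squared deviations = 17062.4000
s² = 17062.4000 / 9 = 1895.8222
s = √1895.8222 = 43.541

θ* = 43.541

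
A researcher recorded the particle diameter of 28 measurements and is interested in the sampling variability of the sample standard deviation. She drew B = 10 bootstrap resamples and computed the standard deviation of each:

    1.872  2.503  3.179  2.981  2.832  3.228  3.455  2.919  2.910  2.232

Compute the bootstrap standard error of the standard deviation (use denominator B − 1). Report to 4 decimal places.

Bootstrap SE is the standard deviation of the 10 replicate standard deviations.
Mean of replicates: (1.872 + 2.503 + 3.179 + 2.981 + 2.832 + 3.228 + 3.455 + 2.919 + 2.910 + 2.232) / 10 = 28.11100 / 10 = 2.81110
Sum of squared deviations: (−0.93910)² + (−0.30810)² + (+0.36790)² + (+0.16990)² + (+0.02090)² + (+0.41690)² + (+0.64390)² + (+0.10790)² + (+0.09890)² + (−0.57910)² = 2.08668
Variance = 2.08668 / 9 = 0.23185
SE* = √0.23185

SE* = 0.4815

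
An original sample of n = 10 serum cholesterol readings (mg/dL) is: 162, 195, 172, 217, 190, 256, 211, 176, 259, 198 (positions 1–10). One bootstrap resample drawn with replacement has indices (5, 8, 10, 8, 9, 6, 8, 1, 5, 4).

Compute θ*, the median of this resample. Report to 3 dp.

Resample values: 190, 176, 198, 176, 259, 256, 176, 162, 190, 217.
Sorted: 162, 176, 176, 176, 190, 190, 198, 217, 256, 259
Median = average of the two middle values = 190.000

θ* = 190.000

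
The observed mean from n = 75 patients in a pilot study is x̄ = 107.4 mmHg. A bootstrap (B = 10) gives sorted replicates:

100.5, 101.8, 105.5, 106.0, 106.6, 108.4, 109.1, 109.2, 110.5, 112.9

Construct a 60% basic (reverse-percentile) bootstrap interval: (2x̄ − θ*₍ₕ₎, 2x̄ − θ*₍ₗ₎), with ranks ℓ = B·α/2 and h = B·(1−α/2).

Percentile endpoints at ranks 2 and 8: θ*₍2₎ = 101.8, θ*₍8₎ = 109.2.
Basic interval reflects these around x̄:
  lower = 2 × 107.4 − 109.2 = 105.6
  upper = 2 × 107.4 − 101.8 = 113.0

(105.6, 113.0)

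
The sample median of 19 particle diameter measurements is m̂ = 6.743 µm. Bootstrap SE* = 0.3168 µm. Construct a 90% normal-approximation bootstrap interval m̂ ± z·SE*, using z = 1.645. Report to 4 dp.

Margin = 1.645 × 0.3168 = 0.52114
Interval: 6.743 ± 0.52114

(6.2219, 7.2641)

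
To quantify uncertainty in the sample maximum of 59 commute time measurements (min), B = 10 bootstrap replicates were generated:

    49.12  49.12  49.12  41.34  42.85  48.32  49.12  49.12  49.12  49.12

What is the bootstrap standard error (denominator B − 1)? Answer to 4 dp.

SE* = 2.9520

Bootstrap SE is the standard deviation of the 10 replicate maximums.
Mean of replicates: (49.12 + 49.12 + 49.12 + 41.34 + 42.85 + 48.32 + 49.12 + 49.12 + 49.12 + 49.12) / 10 = 476.35000 / 10 = 47.63500
Sum of squared deviations: (+1.48500)² + (+1.48500)² + (+1.48500)² + (−6.29500)² + (−4.78500)² + (+0.68500)² + (+1.48500)² + (+1.48500)² + (+1.48500)² + (+1.48500)² = 78.42905
Variance = 78.42905 / 9 = 8.71434
SE* = √8.71434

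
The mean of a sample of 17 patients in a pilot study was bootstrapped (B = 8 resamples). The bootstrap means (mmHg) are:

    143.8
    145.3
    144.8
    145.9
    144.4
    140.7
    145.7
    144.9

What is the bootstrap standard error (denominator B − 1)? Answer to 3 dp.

SE* = 1.656

Bootstrap SE is the standard deviation of the 8 replicate means.
Mean of replicates: (143.8 + 145.3 + 144.8 + 145.9 + 144.4 + 140.7 + 145.7 + 144.9) / 8 = 1155.5000 / 8 = 144.4375
Sum of squared deviations: (−0.6375)² + (+0.8625)² + (+0.3625)² + (+1.4625)² + (−0.0375)² + (−3.7375)² + (+1.2625)² + (+0.4625)² = 19.1988
Variance = 19.1988 / 7 = 2.7427
SE* = √2.7427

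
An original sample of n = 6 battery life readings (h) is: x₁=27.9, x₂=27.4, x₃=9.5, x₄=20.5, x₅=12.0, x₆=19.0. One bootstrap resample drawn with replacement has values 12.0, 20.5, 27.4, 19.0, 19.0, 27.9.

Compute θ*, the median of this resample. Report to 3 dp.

Sorted: 12.0, 19.0, 19.0, 20.5, 27.4, 27.9
Median = average of the two middle values = 19.750

θ* = 19.750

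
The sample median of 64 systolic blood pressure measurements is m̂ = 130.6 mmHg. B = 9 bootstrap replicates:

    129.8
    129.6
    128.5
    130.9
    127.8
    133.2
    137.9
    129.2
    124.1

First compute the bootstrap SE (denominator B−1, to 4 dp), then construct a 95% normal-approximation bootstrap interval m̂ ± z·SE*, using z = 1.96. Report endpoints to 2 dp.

(123.13, 138.07)

Mean of replicates = 130.1111; sum of squared deviations = 116.0889; SE* = √(116.0889/8) = 3.8093
Margin = 1.96 × 3.8093 = 7.466
Interval: 130.6 ± 7.466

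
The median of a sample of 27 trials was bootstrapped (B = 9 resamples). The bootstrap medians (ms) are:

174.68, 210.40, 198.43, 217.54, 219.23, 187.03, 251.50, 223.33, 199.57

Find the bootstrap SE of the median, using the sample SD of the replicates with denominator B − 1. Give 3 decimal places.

SE* = 22.506

Bootstrap SE is the standard deviation of the 9 replicate medians.
Mean of replicates: (174.68 + 210.40 + 198.43 + 217.54 + 219.23 + 187.03 + 251.50 + 223.33 + 199.57) / 9 = 1881.7100 / 9 = 209.0789
Sum of squared deviations: (−34.3989)² + (+1.3211)² + (−10.6489)² + (+8.4611)² + (+10.1511)² + (−22.0489)² + (+42.4211)² + (+14.2511)² + (−9.5089)² = 4052.2805
Variance = 4052.2805 / 8 = 506.5351
SE* = √506.5351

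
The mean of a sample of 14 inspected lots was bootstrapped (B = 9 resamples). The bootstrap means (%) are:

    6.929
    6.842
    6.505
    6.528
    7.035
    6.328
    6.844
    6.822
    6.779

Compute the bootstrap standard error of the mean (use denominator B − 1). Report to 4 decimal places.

Bootstrap SE is the standard deviation of the 9 replicate means.
Mean of replicates: (6.929 + 6.842 + 6.505 + 6.528 + 7.035 + 6.328 + 6.844 + 6.822 + 6.779) / 9 = 60.61200 / 9 = 6.73467
Sum of squared deviations: (+0.19433)² + (+0.10733)² + (−0.22967)² + (−0.20667)² + (+0.30033)² + (−0.40667)² + (+0.10933)² + (+0.08733)² + (+0.04433)² = 0.42187
Variance = 0.42187 / 8 = 0.05273
SE* = √0.05273

SE* = 0.2296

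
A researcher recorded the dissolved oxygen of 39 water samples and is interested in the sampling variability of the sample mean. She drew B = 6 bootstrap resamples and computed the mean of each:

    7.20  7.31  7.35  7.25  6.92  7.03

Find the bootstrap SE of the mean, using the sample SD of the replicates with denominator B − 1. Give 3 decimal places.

Bootstrap SE is the standard deviation of the 6 replicate means.
Mean of replicates: (7.20 + 7.31 + 7.35 + 7.25 + 6.92 + 7.03) / 6 = 43.0600 / 6 = 7.1767
Sum of squared deviations: (+0.0233)² + (+0.1333)² + (+0.1733)² + (+0.0733)² + (−0.2567)² + (−0.1467)² = 0.1411
Variance = 0.1411 / 5 = 0.0282
SE* = √0.0282

SE* = 0.168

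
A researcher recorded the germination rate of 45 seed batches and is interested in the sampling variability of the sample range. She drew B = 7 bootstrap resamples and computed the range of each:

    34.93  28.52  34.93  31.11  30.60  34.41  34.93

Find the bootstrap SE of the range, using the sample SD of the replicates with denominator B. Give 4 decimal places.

Bootstrap SE is the standard deviation of the 7 replicate ranges.
Mean of replicates: (34.93 + 28.52 + 34.93 + 31.11 + 30.60 + 34.41 + 34.93) / 7 = 229.43000 / 7 = 32.77571
Sum of squared deviations: (+2.15429)² + (−4.25571)² + (+2.15429)² + (−1.66571)² + (−2.17571)² + (+1.63429)² + (+2.15429)² = 42.21317
Variance = 42.21317 / 7 = 6.03045
SE* = √6.03045

SE* = 2.4557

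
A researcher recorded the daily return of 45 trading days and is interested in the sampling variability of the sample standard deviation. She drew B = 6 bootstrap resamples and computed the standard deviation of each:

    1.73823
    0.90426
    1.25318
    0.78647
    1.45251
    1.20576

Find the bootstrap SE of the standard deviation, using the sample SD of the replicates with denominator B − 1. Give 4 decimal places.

Bootstrap SE is the standard deviation of the 6 replicate standard deviations.
Mean of replicates: (1.73823 + 0.90426 + 1.25318 + 0.78647 + 1.45251 + 1.20576) / 6 = 7.340410 / 6 = 1.223402
Sum of squared deviations: (+0.514828)² + (−0.319142)² + (+0.029778)² + (−0.436932)² + (+0.229108)² + (−0.017642)² = 0.611498
Variance = 0.611498 / 5 = 0.122300
SE* = √0.122300

SE* = 0.3497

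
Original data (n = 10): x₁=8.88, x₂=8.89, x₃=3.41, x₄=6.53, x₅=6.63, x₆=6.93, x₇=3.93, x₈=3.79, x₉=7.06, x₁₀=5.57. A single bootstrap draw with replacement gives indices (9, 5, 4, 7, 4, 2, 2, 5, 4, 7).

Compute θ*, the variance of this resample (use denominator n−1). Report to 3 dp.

θ* = 2.773

Resample values: 7.06, 6.63, 6.53, 3.93, 6.53, 8.89, 8.89, 6.63, 6.53, 3.93.
Mean = 6.5550; sum of squared deviations = 24.9539
s² = 24.9539 / 9 = 2.7727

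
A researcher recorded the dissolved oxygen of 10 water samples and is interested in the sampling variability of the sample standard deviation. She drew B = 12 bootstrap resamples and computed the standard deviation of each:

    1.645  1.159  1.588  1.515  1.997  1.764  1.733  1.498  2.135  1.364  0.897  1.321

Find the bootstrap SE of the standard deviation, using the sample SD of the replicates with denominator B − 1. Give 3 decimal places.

Bootstrap SE is the standard deviation of the 12 replicate standard deviations.
Mean of replicates: (1.645 + 1.159 + 1.588 + 1.515 + 1.997 + 1.764 + 1.733 + 1.498 + 2.135 + 1.364 + 0.897 + 1.321) / 12 = 18.6160 / 12 = 1.5513
Sum of squared deviations: (+0.0937)² + (−0.3923)² + (+0.0367)² + (−0.0363)² + (+0.4457)² + (+0.2127)² + (+0.1817)² + (−0.0533)² + (+0.5837)² + (−0.1873)² + (−0.6543)² + (−0.2303)² = 1.3020
Variance = 1.3020 / 11 = 0.1184
SE* = √0.1184

SE* = 0.344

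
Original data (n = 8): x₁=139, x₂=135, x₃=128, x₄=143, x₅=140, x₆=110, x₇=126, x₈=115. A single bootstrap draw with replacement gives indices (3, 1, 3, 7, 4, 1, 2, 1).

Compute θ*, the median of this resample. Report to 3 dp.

Resample values: 128, 139, 128, 126, 143, 139, 135, 139.
Sorted: 126, 128, 128, 135, 139, 139, 139, 143
Median = average of the two middle values = 137.000

θ* = 137.000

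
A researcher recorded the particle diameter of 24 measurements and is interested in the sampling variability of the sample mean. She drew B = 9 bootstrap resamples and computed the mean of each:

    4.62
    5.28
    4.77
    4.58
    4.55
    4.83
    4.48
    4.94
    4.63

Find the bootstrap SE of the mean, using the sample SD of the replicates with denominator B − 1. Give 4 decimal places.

Bootstrap SE is the standard deviation of the 9 replicate means.
Mean of replicates: (4.62 + 5.28 + 4.77 + 4.58 + 4.55 + 4.83 + 4.48 + 4.94 + 4.63) / 9 = 42.68000 / 9 = 4.74222
Sum of squared deviations: (−0.12222)² + (+0.53778)² + (+0.02778)² + (−0.16222)² + (−0.19222)² + (+0.08778)² + (−0.26222)² + (+0.19778)² + (−0.11222)² = 0.49636
Variance = 0.49636 / 8 = 0.06204
SE* = √0.06204

SE* = 0.2491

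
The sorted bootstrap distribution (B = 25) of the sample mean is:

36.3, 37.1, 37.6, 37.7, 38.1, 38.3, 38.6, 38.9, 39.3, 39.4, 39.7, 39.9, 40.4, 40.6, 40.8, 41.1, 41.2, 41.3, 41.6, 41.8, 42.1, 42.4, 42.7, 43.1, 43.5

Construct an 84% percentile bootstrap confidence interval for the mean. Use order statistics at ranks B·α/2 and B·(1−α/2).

(37.1, 42.7)

α = 0.16; lower rank = 25 × 0.080 = 2; upper rank = 25 × 0.920 = 23.
The 2nd smallest replicate is 37.1; the 23rd is 42.7.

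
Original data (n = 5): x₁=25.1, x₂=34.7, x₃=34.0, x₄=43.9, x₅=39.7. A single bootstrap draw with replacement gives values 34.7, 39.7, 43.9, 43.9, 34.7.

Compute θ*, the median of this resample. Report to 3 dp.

Sorted: 34.7, 34.7, 39.7, 43.9, 43.9
Median = middle value = 39.700

θ* = 39.700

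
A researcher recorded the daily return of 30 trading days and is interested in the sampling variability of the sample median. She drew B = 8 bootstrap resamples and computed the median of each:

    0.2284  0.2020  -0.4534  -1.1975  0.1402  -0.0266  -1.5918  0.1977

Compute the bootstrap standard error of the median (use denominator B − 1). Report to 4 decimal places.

Bootstrap SE is the standard deviation of the 8 replicate medians.
Mean of replicates: (0.2284 + 0.2020 + (-0.4534) + (-1.1975) + 0.1402 + (-0.0266) + (-1.5918) + 0.1977) / 8 = -2.50100 / 8 = -0.31263
Sum of squared deviations: (+0.54103)² + (+0.51463)² + (−0.14077)² + (−0.88487)² + (+0.45283)² + (+0.28603)² + (−1.27917)² + (+0.51033)² = 3.54395
Variance = 3.54395 / 7 = 0.50628
SE* = √0.50628

SE* = 0.7115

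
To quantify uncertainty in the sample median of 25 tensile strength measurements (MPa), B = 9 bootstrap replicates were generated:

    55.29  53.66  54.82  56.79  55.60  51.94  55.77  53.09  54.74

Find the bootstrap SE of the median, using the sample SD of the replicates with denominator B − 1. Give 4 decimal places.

Bootstrap SE is the standard deviation of the 9 replicate medians.
Mean of replicates: (55.29 + 53.66 + 54.82 + 56.79 + 55.60 + 51.94 + 55.77 + 53.09 + 54.74) / 9 = 491.70000 / 9 = 54.63333
Sum of squared deviations: (+0.65667)² + (−0.97333)² + (+0.18667)² + (+2.15667)² + (+0.96667)² + (−2.69333)² + (+1.13667)² + (−1.54333)² + (+0.10667)² = 17.93840
Variance = 17.93840 / 8 = 2.24230
SE* = √2.24230

SE* = 1.4974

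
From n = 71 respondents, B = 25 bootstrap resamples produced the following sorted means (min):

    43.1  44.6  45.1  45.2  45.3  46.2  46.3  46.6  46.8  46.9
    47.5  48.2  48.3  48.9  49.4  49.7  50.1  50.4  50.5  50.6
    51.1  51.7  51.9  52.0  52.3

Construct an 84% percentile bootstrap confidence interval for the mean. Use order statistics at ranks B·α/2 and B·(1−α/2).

α = 0.16; lower rank = 25 × 0.080 = 2; upper rank = 25 × 0.920 = 23.
The 2nd smallest replicate is 44.6; the 23rd is 51.9.

(44.6, 51.9)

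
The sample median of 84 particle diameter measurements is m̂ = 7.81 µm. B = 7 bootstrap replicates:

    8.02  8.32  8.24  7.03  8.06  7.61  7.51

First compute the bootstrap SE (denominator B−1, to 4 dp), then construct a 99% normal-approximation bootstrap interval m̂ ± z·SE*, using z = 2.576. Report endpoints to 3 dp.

Mean of replicates = 7.8271; sum of squared deviations = 1.2879; SE* = √(1.2879/6) = 0.4633
Margin = 2.576 × 0.4633 = 1.1935
Interval: 7.81 ± 1.1935

(6.617, 9.003)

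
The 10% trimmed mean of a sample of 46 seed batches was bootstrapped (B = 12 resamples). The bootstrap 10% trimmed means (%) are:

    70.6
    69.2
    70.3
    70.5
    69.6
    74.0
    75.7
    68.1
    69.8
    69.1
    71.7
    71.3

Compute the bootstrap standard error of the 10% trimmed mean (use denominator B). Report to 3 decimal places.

SE* = 2.059

Bootstrap SE is the standard deviation of the 12 replicate 10% trimmed means.
Mean of replicates: (70.6 + 69.2 + 70.3 + 70.5 + 69.6 + 74.0 + 75.7 + 68.1 + 69.8 + 69.1 + 71.7 + 71.3) / 12 = 849.9000 / 12 = 70.8250
Sum of squared deviations: (−0.2250)² + (−1.6250)² + (−0.5250)² + (−0.3250)² + (−1.2250)² + (+3.1750)² + (+4.8750)² + (−2.7250)² + (−1.0250)² + (−1.7250)² + (+0.8750)² + (+0.4750)² = 50.8625
Variance = 50.8625 / 12 = 4.2385
SE* = √4.2385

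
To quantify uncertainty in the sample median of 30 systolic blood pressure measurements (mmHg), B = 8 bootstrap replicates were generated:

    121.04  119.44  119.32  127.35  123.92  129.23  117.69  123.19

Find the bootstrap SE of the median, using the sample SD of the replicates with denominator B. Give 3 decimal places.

Bootstrap SE is the standard deviation of the 8 replicate medians.
Mean of replicates: (121.04 + 119.44 + 119.32 + 127.35 + 123.92 + 129.23 + 117.69 + 123.19) / 8 = 981.1800 / 8 = 122.6475
Sum of squared deviations: (−1.6075)² + (−3.2075)² + (−3.3275)² + (+4.7025)² + (+1.2725)² + (+6.5825)² + (−4.9575)² + (+0.5425)² = 115.8775
Variance = 115.8775 / 8 = 14.4847
SE* = √14.4847

SE* = 3.806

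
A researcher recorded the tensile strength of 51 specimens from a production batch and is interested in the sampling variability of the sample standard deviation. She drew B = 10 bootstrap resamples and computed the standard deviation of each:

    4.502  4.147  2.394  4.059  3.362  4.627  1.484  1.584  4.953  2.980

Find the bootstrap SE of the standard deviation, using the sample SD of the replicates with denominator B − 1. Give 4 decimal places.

Bootstrap SE is the standard deviation of the 10 replicate standard deviations.
Mean of replicates: (4.502 + 4.147 + 2.394 + 4.059 + 3.362 + 4.627 + 1.484 + 1.584 + 4.953 + 2.980) / 10 = 34.09200 / 10 = 3.40920
Sum of squared deviations: (+1.09280)² + (+0.73780)² + (−1.01520)² + (+0.64980)² + (−0.04720)² + (+1.21780)² + (−1.92520)² + (−1.82520)² + (+1.54380)² + (−0.42920)² = 14.28198
Variance = 14.28198 / 9 = 1.58689
SE* = √1.58689

SE* = 1.2597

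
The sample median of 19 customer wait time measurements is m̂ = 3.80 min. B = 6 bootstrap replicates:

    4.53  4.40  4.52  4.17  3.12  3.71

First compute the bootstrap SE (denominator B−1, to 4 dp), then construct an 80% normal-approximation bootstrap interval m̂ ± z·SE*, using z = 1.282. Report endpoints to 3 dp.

Mean of replicates = 4.0750; sum of squared deviations = 1.5649; SE* = √(1.5649/5) = 0.5595
Margin = 1.282 × 0.5595 = 0.7173
Interval: 3.80 ± 0.7173

(3.083, 4.517)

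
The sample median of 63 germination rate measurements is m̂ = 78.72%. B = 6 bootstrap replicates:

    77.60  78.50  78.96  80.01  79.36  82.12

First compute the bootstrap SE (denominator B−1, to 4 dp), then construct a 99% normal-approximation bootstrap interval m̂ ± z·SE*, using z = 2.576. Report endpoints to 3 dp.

Mean of replicates = 79.4250; sum of squared deviations = 12.0120; SE* = √(12.0120/5) = 1.5500
Margin = 2.576 × 1.5500 = 3.9928
Interval: 78.72 ± 3.9928

(74.727, 82.713)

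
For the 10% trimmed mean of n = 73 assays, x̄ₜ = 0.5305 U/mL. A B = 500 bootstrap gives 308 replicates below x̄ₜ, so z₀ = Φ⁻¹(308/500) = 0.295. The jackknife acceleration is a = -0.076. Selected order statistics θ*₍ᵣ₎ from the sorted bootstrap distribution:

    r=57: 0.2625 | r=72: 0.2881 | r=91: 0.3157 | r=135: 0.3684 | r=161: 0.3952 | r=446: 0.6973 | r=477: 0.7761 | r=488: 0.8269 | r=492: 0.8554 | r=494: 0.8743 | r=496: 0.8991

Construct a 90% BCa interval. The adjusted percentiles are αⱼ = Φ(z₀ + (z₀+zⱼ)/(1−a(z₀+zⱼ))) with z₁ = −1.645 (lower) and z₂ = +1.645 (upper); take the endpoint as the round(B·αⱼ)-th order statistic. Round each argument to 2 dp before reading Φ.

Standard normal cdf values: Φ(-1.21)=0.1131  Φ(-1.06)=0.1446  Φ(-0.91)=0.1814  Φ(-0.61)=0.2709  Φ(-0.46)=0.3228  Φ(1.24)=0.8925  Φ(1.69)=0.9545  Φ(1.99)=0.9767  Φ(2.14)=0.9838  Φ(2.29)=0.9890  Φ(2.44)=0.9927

(0.2625, 0.8269)

Lower: z₀ + z₁ = 0.295 + (-1.645) = -1.350; 1 − a(z₀+z₁) = 1 − (-0.076)(-1.350) = 0.8974; argument = 0.295 + (-1.350)/0.8974 = -1.2093 → -1.21.
α₁ = Φ(-1.21) = 0.1131; rank = round(500 × 0.1131) = 57; θ*₍57₎ = 0.2625.
Upper: z₀ + z₂ = 1.940; 1 − a(z₀+z₂) = 1.1474; argument = 1.9857 → 1.99; α₂ = 0.9767; rank = 488; θ*₍488₎ = 0.8269.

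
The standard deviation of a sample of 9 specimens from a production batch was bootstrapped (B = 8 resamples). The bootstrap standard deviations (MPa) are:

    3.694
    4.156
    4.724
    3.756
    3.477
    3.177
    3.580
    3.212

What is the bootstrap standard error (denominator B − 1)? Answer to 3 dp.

SE* = 0.512

Bootstrap SE is the standard deviation of the 8 replicate standard deviations.
Mean of replicates: (3.694 + 4.156 + 4.724 + 3.756 + 3.477 + 3.177 + 3.580 + 3.212) / 8 = 29.7760 / 8 = 3.7220
Sum of squared deviations: (−0.0280)² + (+0.4340)² + (+1.0020)² + (+0.0340)² + (−0.2450)² + (−0.5450)² + (−0.1420)² + (−0.5100)² = 1.8316
Variance = 1.8316 / 7 = 0.2617
SE* = √0.2617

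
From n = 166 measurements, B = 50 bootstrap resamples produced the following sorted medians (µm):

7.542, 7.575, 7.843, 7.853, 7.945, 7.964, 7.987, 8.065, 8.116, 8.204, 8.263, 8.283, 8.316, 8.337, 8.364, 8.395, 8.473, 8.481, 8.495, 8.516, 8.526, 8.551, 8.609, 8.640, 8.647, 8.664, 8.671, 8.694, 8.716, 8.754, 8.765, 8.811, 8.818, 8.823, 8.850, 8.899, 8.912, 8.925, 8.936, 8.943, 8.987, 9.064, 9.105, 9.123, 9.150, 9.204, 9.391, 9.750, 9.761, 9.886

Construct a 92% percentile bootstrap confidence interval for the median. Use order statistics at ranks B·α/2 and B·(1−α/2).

(7.575, 9.750)

α = 0.08; lower rank = 50 × 0.040 = 2; upper rank = 50 × 0.960 = 48.
The 2nd smallest replicate is 7.575; the 48th is 9.750.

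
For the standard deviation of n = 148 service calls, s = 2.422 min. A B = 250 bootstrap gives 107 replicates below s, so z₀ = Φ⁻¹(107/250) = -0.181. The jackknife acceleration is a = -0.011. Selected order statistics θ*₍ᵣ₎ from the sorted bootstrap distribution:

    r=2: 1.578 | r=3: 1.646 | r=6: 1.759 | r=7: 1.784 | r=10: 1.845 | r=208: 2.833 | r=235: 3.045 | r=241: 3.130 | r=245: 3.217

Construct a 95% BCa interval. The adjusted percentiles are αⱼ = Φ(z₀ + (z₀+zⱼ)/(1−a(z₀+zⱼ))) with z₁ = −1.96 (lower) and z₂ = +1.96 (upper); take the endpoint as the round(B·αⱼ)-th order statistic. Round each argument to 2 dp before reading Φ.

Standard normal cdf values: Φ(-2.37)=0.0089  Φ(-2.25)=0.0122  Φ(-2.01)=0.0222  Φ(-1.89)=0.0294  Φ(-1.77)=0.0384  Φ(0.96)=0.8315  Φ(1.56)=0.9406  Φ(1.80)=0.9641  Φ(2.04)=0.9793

(1.578, 3.045)

Lower: z₀ + z₁ = -0.181 + (-1.960) = -2.141; 1 − a(z₀+z₁) = 1 − (-0.011)(-2.141) = 0.9764; argument = -0.181 + (-2.141)/0.9764 = -2.3736 → -2.37.
α₁ = Φ(-2.37) = 0.0089; rank = round(250 × 0.0089) = 2; θ*₍2₎ = 1.578.
Upper: z₀ + z₂ = 1.779; 1 − a(z₀+z₂) = 1.0196; argument = 1.5639 → 1.56; α₂ = 0.9406; rank = 235; θ*₍235₎ = 3.045.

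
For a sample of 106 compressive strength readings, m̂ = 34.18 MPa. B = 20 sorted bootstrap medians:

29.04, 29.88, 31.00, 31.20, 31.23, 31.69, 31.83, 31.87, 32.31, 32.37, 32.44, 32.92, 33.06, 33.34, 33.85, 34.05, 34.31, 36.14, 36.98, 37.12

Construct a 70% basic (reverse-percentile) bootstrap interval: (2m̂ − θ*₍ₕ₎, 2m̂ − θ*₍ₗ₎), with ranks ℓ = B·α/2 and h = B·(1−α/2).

Percentile endpoints at ranks 3 and 17: θ*₍3₎ = 31.00, θ*₍17₎ = 34.31.
Basic interval reflects these around m̂:
  lower = 2 × 34.18 − 34.31 = 34.05
  upper = 2 × 34.18 − 31.00 = 37.36

(34.05, 37.36)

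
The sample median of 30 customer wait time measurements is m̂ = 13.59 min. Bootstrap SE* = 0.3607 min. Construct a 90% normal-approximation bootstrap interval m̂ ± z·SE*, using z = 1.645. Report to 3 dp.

Margin = 1.645 × 0.3607 = 0.5934
Interval: 13.59 ± 0.5934

(12.997, 14.183)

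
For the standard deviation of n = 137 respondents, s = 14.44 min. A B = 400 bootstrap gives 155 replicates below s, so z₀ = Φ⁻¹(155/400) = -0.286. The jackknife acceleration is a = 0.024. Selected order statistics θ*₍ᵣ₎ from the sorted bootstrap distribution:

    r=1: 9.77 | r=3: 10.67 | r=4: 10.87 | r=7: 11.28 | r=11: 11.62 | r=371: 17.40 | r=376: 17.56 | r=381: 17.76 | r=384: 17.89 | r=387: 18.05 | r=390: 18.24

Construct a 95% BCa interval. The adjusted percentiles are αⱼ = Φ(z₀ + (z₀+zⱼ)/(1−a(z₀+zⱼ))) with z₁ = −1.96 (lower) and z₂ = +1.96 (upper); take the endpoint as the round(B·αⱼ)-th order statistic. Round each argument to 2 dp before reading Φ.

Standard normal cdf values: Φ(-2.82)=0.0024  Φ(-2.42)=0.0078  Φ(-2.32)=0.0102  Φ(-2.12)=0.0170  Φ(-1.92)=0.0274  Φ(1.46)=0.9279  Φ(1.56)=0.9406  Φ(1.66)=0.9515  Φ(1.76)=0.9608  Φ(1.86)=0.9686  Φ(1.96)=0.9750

(10.67, 17.40)

Lower: z₀ + z₁ = -0.286 + (-1.960) = -2.246; 1 − a(z₀+z₁) = 1 − (0.024)(-2.246) = 1.0539; argument = -0.286 + (-2.246)/1.0539 = -2.4171 → -2.42.
α₁ = Φ(-2.42) = 0.0078; rank = round(400 × 0.0078) = 3; θ*₍3₎ = 10.67.
Upper: z₀ + z₂ = 1.674; 1 − a(z₀+z₂) = 0.9598; argument = 1.4581 → 1.46; α₂ = 0.9279; rank = 371; θ*₍371₎ = 17.40.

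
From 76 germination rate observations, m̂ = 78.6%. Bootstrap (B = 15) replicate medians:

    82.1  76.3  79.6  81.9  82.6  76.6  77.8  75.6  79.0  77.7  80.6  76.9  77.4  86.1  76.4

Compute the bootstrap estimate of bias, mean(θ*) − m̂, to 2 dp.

bias = +0.51

mean(θ*) = (82.1 + 76.3 + 79.6 + 81.9 + 82.6 + 76.6 + 77.8 + 75.6 + 79.0 + 77.7 + 80.6 + 76.9 + 77.4 + 86.1 + 76.4) / 15 = 79.107
bias = 79.107 − 78.6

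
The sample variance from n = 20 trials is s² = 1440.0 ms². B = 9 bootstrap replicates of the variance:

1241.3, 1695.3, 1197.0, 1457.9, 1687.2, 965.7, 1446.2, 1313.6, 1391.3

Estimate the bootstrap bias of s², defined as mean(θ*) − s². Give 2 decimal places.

mean(θ*) = (1241.3 + 1695.3 + 1197.0 + 1457.9 + 1687.2 + 965.7 + 1446.2 + 1313.6 + 1391.3) / 9 = 1377.278
bias = 1377.278 − 1440.0

bias = −62.72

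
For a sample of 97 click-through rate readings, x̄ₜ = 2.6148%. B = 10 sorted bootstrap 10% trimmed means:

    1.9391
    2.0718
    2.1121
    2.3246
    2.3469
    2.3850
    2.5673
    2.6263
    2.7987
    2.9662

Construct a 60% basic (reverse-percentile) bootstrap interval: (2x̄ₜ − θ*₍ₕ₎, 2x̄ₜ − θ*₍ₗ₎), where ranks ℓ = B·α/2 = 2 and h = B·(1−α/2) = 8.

Percentile endpoints at ranks 2 and 8: θ*₍2₎ = 2.0718, θ*₍8₎ = 2.6263.
Basic interval reflects these around x̄ₜ:
  lower = 2 × 2.6148 − 2.6263 = 2.6033
  upper = 2 × 2.6148 − 2.0718 = 3.1578

(2.6033, 3.1578)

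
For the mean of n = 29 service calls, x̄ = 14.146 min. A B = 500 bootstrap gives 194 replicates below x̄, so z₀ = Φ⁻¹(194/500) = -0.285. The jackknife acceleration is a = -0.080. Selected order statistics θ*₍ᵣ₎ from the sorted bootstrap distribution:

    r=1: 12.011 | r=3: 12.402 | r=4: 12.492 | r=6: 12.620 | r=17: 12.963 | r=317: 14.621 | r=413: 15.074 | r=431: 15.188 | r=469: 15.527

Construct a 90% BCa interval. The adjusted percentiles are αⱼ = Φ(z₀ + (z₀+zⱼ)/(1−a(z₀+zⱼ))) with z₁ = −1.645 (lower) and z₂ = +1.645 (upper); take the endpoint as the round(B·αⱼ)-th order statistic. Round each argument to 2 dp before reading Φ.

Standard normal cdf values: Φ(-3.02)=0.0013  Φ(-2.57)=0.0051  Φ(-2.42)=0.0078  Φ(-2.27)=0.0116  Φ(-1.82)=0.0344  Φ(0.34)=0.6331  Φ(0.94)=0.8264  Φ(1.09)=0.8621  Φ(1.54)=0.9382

Lower: z₀ + z₁ = -0.285 + (-1.645) = -1.930; 1 − a(z₀+z₁) = 1 − (-0.080)(-1.930) = 0.8456; argument = -0.285 + (-1.930)/0.8456 = -2.5674 → -2.57.
α₁ = Φ(-2.57) = 0.0051; rank = round(500 × 0.0051) = 3; θ*₍3₎ = 12.402.
Upper: z₀ + z₂ = 1.360; 1 − a(z₀+z₂) = 1.1088; argument = 0.9416 → 0.94; α₂ = 0.8264; rank = 413; θ*₍413₎ = 15.074.

(12.402, 15.074)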